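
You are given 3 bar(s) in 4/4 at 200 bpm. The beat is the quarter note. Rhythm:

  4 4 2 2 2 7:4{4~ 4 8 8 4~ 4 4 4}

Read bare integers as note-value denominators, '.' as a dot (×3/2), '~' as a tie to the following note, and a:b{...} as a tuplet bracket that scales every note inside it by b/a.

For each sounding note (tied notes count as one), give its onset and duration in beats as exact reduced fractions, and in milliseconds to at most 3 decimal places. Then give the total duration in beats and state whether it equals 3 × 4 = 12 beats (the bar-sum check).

1) 0.0ms=0b +300.0ms=1b
2) 300.0ms=1b +300.0ms=1b
3) 600.0ms=2b +600.0ms=2b
4) 1200.0ms=4b +600.0ms=2b
5) 1800.0ms=6b +600.0ms=2b
6) 2400.0ms=8b +342.857ms=8/7b
7) 2742.857ms=64/7b +85.714ms=2/7b
8) 2828.571ms=66/7b +85.714ms=2/7b
9) 2914.286ms=68/7b +342.857ms=8/7b
10) 3257.143ms=76/7b +171.429ms=4/7b
11) 3428.571ms=80/7b +171.429ms=4/7b
Σ=12b of 12 (200bpm 4/4) — PASS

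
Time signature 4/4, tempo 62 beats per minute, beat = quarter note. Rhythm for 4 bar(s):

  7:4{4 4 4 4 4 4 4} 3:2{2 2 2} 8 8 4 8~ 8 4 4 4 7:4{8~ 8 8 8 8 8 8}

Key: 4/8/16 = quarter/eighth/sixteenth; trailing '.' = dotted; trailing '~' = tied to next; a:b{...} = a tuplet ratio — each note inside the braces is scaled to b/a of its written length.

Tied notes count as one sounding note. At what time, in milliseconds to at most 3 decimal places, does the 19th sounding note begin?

note 19 onset = 102/7b = 14101.382ms

1. 0.0ms @ 0 + 552.995ms (4/7)
2. 552.995ms @ 4/7 + 552.995ms (4/7)
3. 1105.991ms @ 8/7 + 552.995ms (4/7)
4. 1658.986ms @ 12/7 + 552.995ms (4/7)
5. 2211.982ms @ 16/7 + 552.995ms (4/7)
6. 2764.977ms @ 20/7 + 552.995ms (4/7)
7. 3317.972ms @ 24/7 + 552.995ms (4/7)
8. 3870.968ms @ 4 + 1290.323ms (4/3)
9. 5161.29ms @ 16/3 + 1290.323ms (4/3)
10. 6451.613ms @ 20/3 + 1290.323ms (4/3)
11. 7741.935ms @ 8 + 483.871ms (1/2)
12. 8225.806ms @ 17/2 + 483.871ms (1/2)
13. 8709.677ms @ 9 + 967.742ms (1)
14. 9677.419ms @ 10 + 967.742ms (1)
15. 10645.161ms @ 11 + 967.742ms (1)
16. 11612.903ms @ 12 + 967.742ms (1)
17. 12580.645ms @ 13 + 967.742ms (1)
18. 13548.387ms @ 14 + 552.995ms (4/7)
19. 14101.382ms @ 102/7 + 276.498ms (2/7)
20. 14377.88ms @ 104/7 + 276.498ms (2/7)
21. 14654.378ms @ 106/7 + 276.498ms (2/7)
22. 14930.876ms @ 108/7 + 276.498ms (2/7)
23. 15207.373ms @ 110/7 + 276.498ms (2/7)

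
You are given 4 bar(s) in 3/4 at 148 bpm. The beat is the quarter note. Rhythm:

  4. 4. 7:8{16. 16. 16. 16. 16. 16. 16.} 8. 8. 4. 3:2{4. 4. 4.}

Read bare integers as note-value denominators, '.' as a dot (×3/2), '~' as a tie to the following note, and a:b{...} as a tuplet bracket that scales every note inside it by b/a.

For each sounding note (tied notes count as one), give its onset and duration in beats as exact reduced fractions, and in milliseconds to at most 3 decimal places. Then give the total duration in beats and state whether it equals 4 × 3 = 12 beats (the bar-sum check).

1) 0.0ms=0b +608.108ms=3/2b
2) 608.108ms=3/2b +608.108ms=3/2b
3) 1216.216ms=3b +173.745ms=3/7b
4) 1389.961ms=24/7b +173.745ms=3/7b
5) 1563.707ms=27/7b +173.745ms=3/7b
6) 1737.452ms=30/7b +173.745ms=3/7b
7) 1911.197ms=33/7b +173.745ms=3/7b
8) 2084.942ms=36/7b +173.745ms=3/7b
9) 2258.687ms=39/7b +173.745ms=3/7b
10) 2432.432ms=6b +304.054ms=3/4b
11) 2736.486ms=27/4b +304.054ms=3/4b
12) 3040.541ms=15/2b +608.108ms=3/2b
13) 3648.649ms=9b +405.405ms=1b
14) 4054.054ms=10b +405.405ms=1b
15) 4459.459ms=11b +405.405ms=1b
Σ=12b of 12 (148bpm 3/4) — PASS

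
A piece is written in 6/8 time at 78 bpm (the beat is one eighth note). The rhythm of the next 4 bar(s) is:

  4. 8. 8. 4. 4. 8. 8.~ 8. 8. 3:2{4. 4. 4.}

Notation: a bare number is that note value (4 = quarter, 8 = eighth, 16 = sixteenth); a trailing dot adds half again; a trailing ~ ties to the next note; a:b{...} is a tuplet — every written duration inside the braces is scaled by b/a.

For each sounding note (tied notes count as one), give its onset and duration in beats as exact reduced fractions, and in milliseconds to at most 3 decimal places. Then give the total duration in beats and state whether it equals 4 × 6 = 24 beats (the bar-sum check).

1) 0.0ms=0b +2307.692ms=3b
2) 2307.692ms=3b +1153.846ms=3/2b
3) 3461.538ms=9/2b +1153.846ms=3/2b
4) 4615.385ms=6b +2307.692ms=3b
5) 6923.077ms=9b +2307.692ms=3b
6) 9230.769ms=12b +1153.846ms=3/2b
7) 10384.615ms=27/2b +2307.692ms=3b
8) 12692.308ms=33/2b +1153.846ms=3/2b
9) 13846.154ms=18b +1538.462ms=2b
10) 15384.615ms=20b +1538.462ms=2b
11) 16923.077ms=22b +1538.462ms=2b
Σ=24b of 24 (78bpm 6/8) — PASS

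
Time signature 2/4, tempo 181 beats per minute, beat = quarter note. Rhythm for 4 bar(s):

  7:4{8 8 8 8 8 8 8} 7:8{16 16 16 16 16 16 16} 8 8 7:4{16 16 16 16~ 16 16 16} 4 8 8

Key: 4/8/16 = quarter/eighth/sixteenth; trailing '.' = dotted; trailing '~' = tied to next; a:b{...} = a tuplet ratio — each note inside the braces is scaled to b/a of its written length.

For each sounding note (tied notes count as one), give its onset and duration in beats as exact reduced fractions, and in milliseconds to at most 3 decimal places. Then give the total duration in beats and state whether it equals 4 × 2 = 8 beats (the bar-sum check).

1) 0.0ms=0b +94.712ms=2/7b
2) 94.712ms=2/7b +94.712ms=2/7b
3) 189.424ms=4/7b +94.712ms=2/7b
4) 284.136ms=6/7b +94.712ms=2/7b
5) 378.848ms=8/7b +94.712ms=2/7b
6) 473.56ms=10/7b +94.712ms=2/7b
7) 568.272ms=12/7b +94.712ms=2/7b
8) 662.983ms=2b +94.712ms=2/7b
9) 757.695ms=16/7b +94.712ms=2/7b
10) 852.407ms=18/7b +94.712ms=2/7b
11) 947.119ms=20/7b +94.712ms=2/7b
12) 1041.831ms=22/7b +94.712ms=2/7b
13) 1136.543ms=24/7b +94.712ms=2/7b
14) 1231.255ms=26/7b +94.712ms=2/7b
15) 1325.967ms=4b +165.746ms=1/2b
16) 1491.713ms=9/2b +165.746ms=1/2b
17) 1657.459ms=5b +47.356ms=1/7b
18) 1704.815ms=36/7b +47.356ms=1/7b
19) 1752.17ms=37/7b +47.356ms=1/7b
20) 1799.526ms=38/7b +94.712ms=2/7b
21) 1894.238ms=40/7b +47.356ms=1/7b
22) 1941.594ms=41/7b +47.356ms=1/7b
23) 1988.95ms=6b +331.492ms=1b
24) 2320.442ms=7b +165.746ms=1/2b
25) 2486.188ms=15/2b +165.746ms=1/2b
Σ=8b of 8 (181bpm 2/4) — PASS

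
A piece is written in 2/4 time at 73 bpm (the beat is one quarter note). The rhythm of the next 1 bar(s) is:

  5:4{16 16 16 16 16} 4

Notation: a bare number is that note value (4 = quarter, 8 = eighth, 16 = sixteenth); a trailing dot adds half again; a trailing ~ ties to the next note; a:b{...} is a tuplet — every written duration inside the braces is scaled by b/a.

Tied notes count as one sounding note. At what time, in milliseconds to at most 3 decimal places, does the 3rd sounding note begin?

1. 0.0ms @ 0 + 164.384ms (1/5)
2. 164.384ms @ 1/5 + 164.384ms (1/5)
3. 328.767ms @ 2/5 + 164.384ms (1/5)
4. 493.151ms @ 3/5 + 164.384ms (1/5)
5. 657.534ms @ 4/5 + 164.384ms (1/5)
6. 821.918ms @ 1 + 821.918ms (1)

note 3 onset = 2/5b = 328.767ms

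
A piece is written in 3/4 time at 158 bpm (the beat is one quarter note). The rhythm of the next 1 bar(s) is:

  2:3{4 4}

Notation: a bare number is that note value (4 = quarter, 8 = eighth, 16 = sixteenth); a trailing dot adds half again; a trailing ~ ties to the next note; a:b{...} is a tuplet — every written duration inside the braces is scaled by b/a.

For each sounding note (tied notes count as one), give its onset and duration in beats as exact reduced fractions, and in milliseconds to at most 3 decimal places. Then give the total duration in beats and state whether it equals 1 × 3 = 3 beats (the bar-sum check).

1) 0.0ms=0b +569.62ms=3/2b
2) 569.62ms=3/2b +569.62ms=3/2b
Σ=3b of 3 (158bpm 3/4) — PASS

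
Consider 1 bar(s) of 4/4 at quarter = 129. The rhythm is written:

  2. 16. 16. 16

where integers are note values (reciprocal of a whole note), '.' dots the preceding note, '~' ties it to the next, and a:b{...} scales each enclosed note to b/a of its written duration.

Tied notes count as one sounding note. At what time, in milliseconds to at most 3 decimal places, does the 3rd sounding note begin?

1. 0.0ms @ 0 + 1395.349ms (3)
2. 1395.349ms @ 3 + 174.419ms (3/8)
3. 1569.767ms @ 27/8 + 174.419ms (3/8)
4. 1744.186ms @ 15/4 + 116.279ms (1/4)

note 3 onset = 27/8b = 1569.767ms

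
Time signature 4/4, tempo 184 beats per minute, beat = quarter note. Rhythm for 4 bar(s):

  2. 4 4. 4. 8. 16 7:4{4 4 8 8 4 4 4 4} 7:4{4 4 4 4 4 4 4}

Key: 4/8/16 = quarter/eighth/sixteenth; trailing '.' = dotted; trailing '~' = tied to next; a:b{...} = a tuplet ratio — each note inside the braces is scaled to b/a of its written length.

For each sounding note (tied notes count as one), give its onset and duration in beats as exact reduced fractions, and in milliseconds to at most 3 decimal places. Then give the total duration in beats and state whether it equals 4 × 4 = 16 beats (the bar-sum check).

1) 0.0ms=0b +978.261ms=3b
2) 978.261ms=3b +326.087ms=1b
3) 1304.348ms=4b +489.13ms=3/2b
4) 1793.478ms=11/2b +489.13ms=3/2b
5) 2282.609ms=7b +244.565ms=3/4b
6) 2527.174ms=31/4b +81.522ms=1/4b
7) 2608.696ms=8b +186.335ms=4/7b
8) 2795.031ms=60/7b +186.335ms=4/7b
9) 2981.366ms=64/7b +93.168ms=2/7b
10) 3074.534ms=66/7b +93.168ms=2/7b
11) 3167.702ms=68/7b +186.335ms=4/7b
12) 3354.037ms=72/7b +186.335ms=4/7b
13) 3540.373ms=76/7b +186.335ms=4/7b
14) 3726.708ms=80/7b +186.335ms=4/7b
15) 3913.043ms=12b +186.335ms=4/7b
16) 4099.379ms=88/7b +186.335ms=4/7b
17) 4285.714ms=92/7b +186.335ms=4/7b
18) 4472.05ms=96/7b +186.335ms=4/7b
19) 4658.385ms=100/7b +186.335ms=4/7b
20) 4844.72ms=104/7b +186.335ms=4/7b
21) 5031.056ms=108/7b +186.335ms=4/7b
Σ=16b of 16 (184bpm 4/4) — PASS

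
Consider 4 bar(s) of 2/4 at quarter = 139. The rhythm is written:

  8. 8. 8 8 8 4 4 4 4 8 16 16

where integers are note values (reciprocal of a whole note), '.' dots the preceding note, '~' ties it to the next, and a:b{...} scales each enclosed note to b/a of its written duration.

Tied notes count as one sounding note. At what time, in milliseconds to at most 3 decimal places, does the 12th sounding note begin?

note 12 onset = 31/4b = 3345.324ms

1. 0.0ms @ 0 + 323.741ms (3/4)
2. 323.741ms @ 3/4 + 323.741ms (3/4)
3. 647.482ms @ 3/2 + 215.827ms (1/2)
4. 863.309ms @ 2 + 215.827ms (1/2)
5. 1079.137ms @ 5/2 + 215.827ms (1/2)
6. 1294.964ms @ 3 + 431.655ms (1)
7. 1726.619ms @ 4 + 431.655ms (1)
8. 2158.273ms @ 5 + 431.655ms (1)
9. 2589.928ms @ 6 + 431.655ms (1)
10. 3021.583ms @ 7 + 215.827ms (1/2)
11. 3237.41ms @ 15/2 + 107.914ms (1/4)
12. 3345.324ms @ 31/4 + 107.914ms (1/4)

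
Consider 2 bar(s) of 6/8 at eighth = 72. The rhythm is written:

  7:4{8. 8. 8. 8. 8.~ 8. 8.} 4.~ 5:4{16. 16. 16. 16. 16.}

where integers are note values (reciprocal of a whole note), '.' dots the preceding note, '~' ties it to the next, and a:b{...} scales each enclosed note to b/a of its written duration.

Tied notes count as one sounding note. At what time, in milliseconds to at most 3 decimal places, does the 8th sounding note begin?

note 8 onset = 48/5b = 8000.0ms

1. 0.0ms @ 0 + 714.286ms (6/7)
2. 714.286ms @ 6/7 + 714.286ms (6/7)
3. 1428.571ms @ 12/7 + 714.286ms (6/7)
4. 2142.857ms @ 18/7 + 714.286ms (6/7)
5. 2857.143ms @ 24/7 + 1428.571ms (12/7)
6. 4285.714ms @ 36/7 + 714.286ms (6/7)
7. 5000.0ms @ 6 + 3000.0ms (18/5)
8. 8000.0ms @ 48/5 + 500.0ms (3/5)
9. 8500.0ms @ 51/5 + 500.0ms (3/5)
10. 9000.0ms @ 54/5 + 500.0ms (3/5)
11. 9500.0ms @ 57/5 + 500.0ms (3/5)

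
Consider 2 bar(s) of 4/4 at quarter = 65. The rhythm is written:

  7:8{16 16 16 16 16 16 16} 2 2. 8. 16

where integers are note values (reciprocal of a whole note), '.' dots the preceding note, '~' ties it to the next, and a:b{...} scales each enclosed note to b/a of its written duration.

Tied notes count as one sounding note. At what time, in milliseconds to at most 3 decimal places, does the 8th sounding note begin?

1. 0.0ms @ 0 + 263.736ms (2/7)
2. 263.736ms @ 2/7 + 263.736ms (2/7)
3. 527.473ms @ 4/7 + 263.736ms (2/7)
4. 791.209ms @ 6/7 + 263.736ms (2/7)
5. 1054.945ms @ 8/7 + 263.736ms (2/7)
6. 1318.681ms @ 10/7 + 263.736ms (2/7)
7. 1582.418ms @ 12/7 + 263.736ms (2/7)
8. 1846.154ms @ 2 + 1846.154ms (2)
9. 3692.308ms @ 4 + 2769.231ms (3)
10. 6461.538ms @ 7 + 692.308ms (3/4)
11. 7153.846ms @ 31/4 + 230.769ms (1/4)

note 8 onset = 2b = 1846.154ms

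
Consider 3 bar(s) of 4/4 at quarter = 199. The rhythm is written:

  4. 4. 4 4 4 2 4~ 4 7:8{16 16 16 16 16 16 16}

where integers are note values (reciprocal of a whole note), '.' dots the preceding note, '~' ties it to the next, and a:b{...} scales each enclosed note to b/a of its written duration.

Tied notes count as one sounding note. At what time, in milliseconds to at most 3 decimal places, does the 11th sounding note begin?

1. 0.0ms @ 0 + 452.261ms (3/2)
2. 452.261ms @ 3/2 + 452.261ms (3/2)
3. 904.523ms @ 3 + 301.508ms (1)
4. 1206.03ms @ 4 + 301.508ms (1)
5. 1507.538ms @ 5 + 301.508ms (1)
6. 1809.045ms @ 6 + 603.015ms (2)
7. 2412.06ms @ 8 + 603.015ms (2)
8. 3015.075ms @ 10 + 86.145ms (2/7)
9. 3101.22ms @ 72/7 + 86.145ms (2/7)
10. 3187.365ms @ 74/7 + 86.145ms (2/7)
11. 3273.51ms @ 76/7 + 86.145ms (2/7)
12. 3359.655ms @ 78/7 + 86.145ms (2/7)
13. 3445.8ms @ 80/7 + 86.145ms (2/7)
14. 3531.945ms @ 82/7 + 86.145ms (2/7)

note 11 onset = 76/7b = 3273.51ms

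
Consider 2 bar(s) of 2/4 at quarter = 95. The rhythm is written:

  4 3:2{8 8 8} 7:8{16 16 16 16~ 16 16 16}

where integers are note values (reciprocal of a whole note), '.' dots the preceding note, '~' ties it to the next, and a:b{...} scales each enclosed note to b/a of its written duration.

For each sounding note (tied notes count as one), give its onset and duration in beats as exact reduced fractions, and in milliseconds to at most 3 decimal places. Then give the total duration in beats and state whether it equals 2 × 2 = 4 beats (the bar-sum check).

1) 0.0ms=0b +631.579ms=1b
2) 631.579ms=1b +210.526ms=1/3b
3) 842.105ms=4/3b +210.526ms=1/3b
4) 1052.632ms=5/3b +210.526ms=1/3b
5) 1263.158ms=2b +180.451ms=2/7b
6) 1443.609ms=16/7b +180.451ms=2/7b
7) 1624.06ms=18/7b +180.451ms=2/7b
8) 1804.511ms=20/7b +360.902ms=4/7b
9) 2165.414ms=24/7b +180.451ms=2/7b
10) 2345.865ms=26/7b +180.451ms=2/7b
Σ=4b of 4 (95bpm 2/4) — PASS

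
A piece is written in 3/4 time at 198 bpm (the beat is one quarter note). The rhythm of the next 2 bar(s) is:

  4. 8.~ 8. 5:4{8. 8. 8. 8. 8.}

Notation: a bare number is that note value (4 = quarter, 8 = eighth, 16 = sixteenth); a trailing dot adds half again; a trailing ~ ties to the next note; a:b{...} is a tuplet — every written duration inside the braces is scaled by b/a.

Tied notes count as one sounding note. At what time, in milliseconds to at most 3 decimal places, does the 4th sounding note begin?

note 4 onset = 18/5b = 1090.909ms

1. 0.0ms @ 0 + 454.545ms (3/2)
2. 454.545ms @ 3/2 + 454.545ms (3/2)
3. 909.091ms @ 3 + 181.818ms (3/5)
4. 1090.909ms @ 18/5 + 181.818ms (3/5)
5. 1272.727ms @ 21/5 + 181.818ms (3/5)
6. 1454.545ms @ 24/5 + 181.818ms (3/5)
7. 1636.364ms @ 27/5 + 181.818ms (3/5)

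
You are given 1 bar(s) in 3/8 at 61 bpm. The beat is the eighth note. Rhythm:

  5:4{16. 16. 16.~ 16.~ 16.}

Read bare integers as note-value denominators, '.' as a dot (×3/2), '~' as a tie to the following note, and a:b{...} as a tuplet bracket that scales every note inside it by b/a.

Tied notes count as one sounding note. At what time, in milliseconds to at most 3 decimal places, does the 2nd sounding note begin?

1. 0.0ms @ 0 + 590.164ms (3/5)
2. 590.164ms @ 3/5 + 590.164ms (3/5)
3. 1180.328ms @ 6/5 + 1770.492ms (9/5)

note 2 onset = 3/5b = 590.164ms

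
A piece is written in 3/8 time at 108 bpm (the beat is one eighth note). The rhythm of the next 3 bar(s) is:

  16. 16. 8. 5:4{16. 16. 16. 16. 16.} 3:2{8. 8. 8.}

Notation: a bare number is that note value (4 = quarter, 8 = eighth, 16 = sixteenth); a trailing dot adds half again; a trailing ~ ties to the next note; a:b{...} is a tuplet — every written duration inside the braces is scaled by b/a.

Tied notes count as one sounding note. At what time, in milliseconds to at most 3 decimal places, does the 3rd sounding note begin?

note 3 onset = 3/2b = 833.333ms

1. 0.0ms @ 0 + 416.667ms (3/4)
2. 416.667ms @ 3/4 + 416.667ms (3/4)
3. 833.333ms @ 3/2 + 833.333ms (3/2)
4. 1666.667ms @ 3 + 333.333ms (3/5)
5. 2000.0ms @ 18/5 + 333.333ms (3/5)
6. 2333.333ms @ 21/5 + 333.333ms (3/5)
7. 2666.667ms @ 24/5 + 333.333ms (3/5)
8. 3000.0ms @ 27/5 + 333.333ms (3/5)
9. 3333.333ms @ 6 + 555.556ms (1)
10. 3888.889ms @ 7 + 555.556ms (1)
11. 4444.444ms @ 8 + 555.556ms (1)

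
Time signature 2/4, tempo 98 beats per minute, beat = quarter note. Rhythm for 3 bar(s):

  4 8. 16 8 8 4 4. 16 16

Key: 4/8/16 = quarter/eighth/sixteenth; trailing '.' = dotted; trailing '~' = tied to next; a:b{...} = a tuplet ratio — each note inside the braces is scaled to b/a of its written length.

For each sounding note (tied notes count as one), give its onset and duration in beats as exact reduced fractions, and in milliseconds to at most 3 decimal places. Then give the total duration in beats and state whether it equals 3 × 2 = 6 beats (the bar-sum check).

1) 0.0ms=0b +612.245ms=1b
2) 612.245ms=1b +459.184ms=3/4b
3) 1071.429ms=7/4b +153.061ms=1/4b
4) 1224.49ms=2b +306.122ms=1/2b
5) 1530.612ms=5/2b +306.122ms=1/2b
6) 1836.735ms=3b +612.245ms=1b
7) 2448.98ms=4b +918.367ms=3/2b
8) 3367.347ms=11/2b +153.061ms=1/4b
9) 3520.408ms=23/4b +153.061ms=1/4b
Σ=6b of 6 (98bpm 2/4) — PASS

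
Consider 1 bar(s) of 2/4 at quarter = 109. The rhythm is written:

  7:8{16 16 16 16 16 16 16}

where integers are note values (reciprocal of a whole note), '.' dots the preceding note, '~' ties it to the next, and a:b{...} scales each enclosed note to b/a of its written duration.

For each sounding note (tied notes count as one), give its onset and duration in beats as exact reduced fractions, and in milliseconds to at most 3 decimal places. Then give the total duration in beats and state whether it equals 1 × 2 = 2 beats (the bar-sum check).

1) 0.0ms=0b +157.274ms=2/7b
2) 157.274ms=2/7b +157.274ms=2/7b
3) 314.548ms=4/7b +157.274ms=2/7b
4) 471.822ms=6/7b +157.274ms=2/7b
5) 629.096ms=8/7b +157.274ms=2/7b
6) 786.37ms=10/7b +157.274ms=2/7b
7) 943.644ms=12/7b +157.274ms=2/7b
Σ=2b of 2 (109bpm 2/4) — PASS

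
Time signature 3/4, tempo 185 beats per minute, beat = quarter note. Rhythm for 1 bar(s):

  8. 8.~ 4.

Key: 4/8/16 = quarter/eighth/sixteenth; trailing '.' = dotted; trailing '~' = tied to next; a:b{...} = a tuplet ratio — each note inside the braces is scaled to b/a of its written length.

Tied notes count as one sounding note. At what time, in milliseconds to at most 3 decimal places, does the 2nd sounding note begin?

note 2 onset = 3/4b = 243.243ms

1. 0.0ms @ 0 + 243.243ms (3/4)
2. 243.243ms @ 3/4 + 729.73ms (9/4)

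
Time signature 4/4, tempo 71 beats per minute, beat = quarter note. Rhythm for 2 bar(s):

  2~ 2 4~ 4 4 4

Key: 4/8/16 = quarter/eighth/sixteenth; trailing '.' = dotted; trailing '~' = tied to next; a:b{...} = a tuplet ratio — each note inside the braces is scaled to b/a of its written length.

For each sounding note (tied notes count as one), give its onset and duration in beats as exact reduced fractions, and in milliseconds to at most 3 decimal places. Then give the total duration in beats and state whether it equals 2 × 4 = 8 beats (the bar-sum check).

1) 0.0ms=0b +3380.282ms=4b
2) 3380.282ms=4b +1690.141ms=2b
3) 5070.423ms=6b +845.07ms=1b
4) 5915.493ms=7b +845.07ms=1b
Σ=8b of 8 (71bpm 4/4) — PASS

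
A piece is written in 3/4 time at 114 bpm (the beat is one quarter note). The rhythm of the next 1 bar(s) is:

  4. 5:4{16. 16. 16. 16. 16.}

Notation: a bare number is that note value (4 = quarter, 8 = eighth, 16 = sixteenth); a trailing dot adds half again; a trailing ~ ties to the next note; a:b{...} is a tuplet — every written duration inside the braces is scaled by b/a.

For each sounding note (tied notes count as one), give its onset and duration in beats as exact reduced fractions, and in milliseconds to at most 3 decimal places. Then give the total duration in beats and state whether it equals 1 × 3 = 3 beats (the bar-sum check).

1) 0.0ms=0b +789.474ms=3/2b
2) 789.474ms=3/2b +157.895ms=3/10b
3) 947.368ms=9/5b +157.895ms=3/10b
4) 1105.263ms=21/10b +157.895ms=3/10b
5) 1263.158ms=12/5b +157.895ms=3/10b
6) 1421.053ms=27/10b +157.895ms=3/10b
Σ=3b of 3 (114bpm 3/4) — PASS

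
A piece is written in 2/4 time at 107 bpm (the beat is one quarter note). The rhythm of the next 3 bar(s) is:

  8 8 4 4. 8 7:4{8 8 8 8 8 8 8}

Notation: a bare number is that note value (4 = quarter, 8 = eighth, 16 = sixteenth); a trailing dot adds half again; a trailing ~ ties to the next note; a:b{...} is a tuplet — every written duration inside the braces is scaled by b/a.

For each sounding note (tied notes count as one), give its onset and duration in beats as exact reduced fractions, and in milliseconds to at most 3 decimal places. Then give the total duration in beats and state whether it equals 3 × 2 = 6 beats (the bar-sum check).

1) 0.0ms=0b +280.374ms=1/2b
2) 280.374ms=1/2b +280.374ms=1/2b
3) 560.748ms=1b +560.748ms=1b
4) 1121.495ms=2b +841.121ms=3/2b
5) 1962.617ms=7/2b +280.374ms=1/2b
6) 2242.991ms=4b +160.214ms=2/7b
7) 2403.204ms=30/7b +160.214ms=2/7b
8) 2563.418ms=32/7b +160.214ms=2/7b
9) 2723.632ms=34/7b +160.214ms=2/7b
10) 2883.845ms=36/7b +160.214ms=2/7b
11) 3044.059ms=38/7b +160.214ms=2/7b
12) 3204.272ms=40/7b +160.214ms=2/7b
Σ=6b of 6 (107bpm 2/4) — PASS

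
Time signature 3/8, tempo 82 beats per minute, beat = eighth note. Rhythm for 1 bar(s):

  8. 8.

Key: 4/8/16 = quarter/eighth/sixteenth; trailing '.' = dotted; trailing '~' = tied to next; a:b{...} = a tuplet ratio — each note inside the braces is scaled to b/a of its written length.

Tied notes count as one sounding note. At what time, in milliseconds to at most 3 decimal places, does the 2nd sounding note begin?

1. 0.0ms @ 0 + 1097.561ms (3/2)
2. 1097.561ms @ 3/2 + 1097.561ms (3/2)

note 2 onset = 3/2b = 1097.561ms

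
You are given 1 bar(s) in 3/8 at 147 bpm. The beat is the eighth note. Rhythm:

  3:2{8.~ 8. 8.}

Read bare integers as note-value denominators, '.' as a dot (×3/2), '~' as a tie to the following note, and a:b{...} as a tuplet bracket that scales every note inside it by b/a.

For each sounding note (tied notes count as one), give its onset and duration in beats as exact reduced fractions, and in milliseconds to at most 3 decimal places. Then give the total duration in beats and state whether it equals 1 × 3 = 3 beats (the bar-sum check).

1) 0.0ms=0b +816.327ms=2b
2) 816.327ms=2b +408.163ms=1b
Σ=3b of 3 (147bpm 3/8) — PASS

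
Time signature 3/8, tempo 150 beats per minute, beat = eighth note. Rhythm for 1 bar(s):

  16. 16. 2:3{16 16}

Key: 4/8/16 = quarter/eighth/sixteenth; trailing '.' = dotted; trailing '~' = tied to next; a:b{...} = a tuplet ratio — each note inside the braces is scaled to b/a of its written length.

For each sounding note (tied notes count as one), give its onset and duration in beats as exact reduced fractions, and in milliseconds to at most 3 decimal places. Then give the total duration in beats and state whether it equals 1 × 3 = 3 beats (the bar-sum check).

1) 0.0ms=0b +300.0ms=3/4b
2) 300.0ms=3/4b +300.0ms=3/4b
3) 600.0ms=3/2b +300.0ms=3/4b
4) 900.0ms=9/4b +300.0ms=3/4b
Σ=3b of 3 (150bpm 3/8) — PASS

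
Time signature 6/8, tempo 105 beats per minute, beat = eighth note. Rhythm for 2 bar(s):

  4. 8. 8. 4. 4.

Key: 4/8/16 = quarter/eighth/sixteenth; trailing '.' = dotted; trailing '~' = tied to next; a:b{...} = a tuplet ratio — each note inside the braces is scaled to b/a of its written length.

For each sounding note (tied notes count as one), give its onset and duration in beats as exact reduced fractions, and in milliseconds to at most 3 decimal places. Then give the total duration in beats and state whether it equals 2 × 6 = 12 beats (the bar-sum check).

1) 0.0ms=0b +1714.286ms=3b
2) 1714.286ms=3b +857.143ms=3/2b
3) 2571.429ms=9/2b +857.143ms=3/2b
4) 3428.571ms=6b +1714.286ms=3b
5) 5142.857ms=9b +1714.286ms=3b
Σ=12b of 12 (105bpm 6/8) — PASS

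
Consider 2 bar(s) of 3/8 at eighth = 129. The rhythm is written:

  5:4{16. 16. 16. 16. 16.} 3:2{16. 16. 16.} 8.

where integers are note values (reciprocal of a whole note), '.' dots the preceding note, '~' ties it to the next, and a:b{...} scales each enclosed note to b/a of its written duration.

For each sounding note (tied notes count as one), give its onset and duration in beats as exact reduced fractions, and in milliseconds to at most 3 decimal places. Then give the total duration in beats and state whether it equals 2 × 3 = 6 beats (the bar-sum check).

1) 0.0ms=0b +279.07ms=3/5b
2) 279.07ms=3/5b +279.07ms=3/5b
3) 558.14ms=6/5b +279.07ms=3/5b
4) 837.209ms=9/5b +279.07ms=3/5b
5) 1116.279ms=12/5b +279.07ms=3/5b
6) 1395.349ms=3b +232.558ms=1/2b
7) 1627.907ms=7/2b +232.558ms=1/2b
8) 1860.465ms=4b +232.558ms=1/2b
9) 2093.023ms=9/2b +697.674ms=3/2b
Σ=6b of 6 (129bpm 3/8) — PASS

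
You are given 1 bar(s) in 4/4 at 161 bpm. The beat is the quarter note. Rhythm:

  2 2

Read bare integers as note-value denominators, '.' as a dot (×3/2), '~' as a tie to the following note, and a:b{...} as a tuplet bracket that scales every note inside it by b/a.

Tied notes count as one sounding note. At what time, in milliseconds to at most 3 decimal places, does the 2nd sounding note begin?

note 2 onset = 2b = 745.342ms

1. 0.0ms @ 0 + 745.342ms (2)
2. 745.342ms @ 2 + 745.342ms (2)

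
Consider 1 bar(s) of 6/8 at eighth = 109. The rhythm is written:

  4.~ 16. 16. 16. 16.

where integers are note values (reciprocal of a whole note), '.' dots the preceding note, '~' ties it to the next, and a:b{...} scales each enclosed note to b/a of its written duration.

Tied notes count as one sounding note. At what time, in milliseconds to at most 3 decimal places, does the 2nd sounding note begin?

1. 0.0ms @ 0 + 2064.22ms (15/4)
2. 2064.22ms @ 15/4 + 412.844ms (3/4)
3. 2477.064ms @ 9/2 + 412.844ms (3/4)
4. 2889.908ms @ 21/4 + 412.844ms (3/4)

note 2 onset = 15/4b = 2064.22ms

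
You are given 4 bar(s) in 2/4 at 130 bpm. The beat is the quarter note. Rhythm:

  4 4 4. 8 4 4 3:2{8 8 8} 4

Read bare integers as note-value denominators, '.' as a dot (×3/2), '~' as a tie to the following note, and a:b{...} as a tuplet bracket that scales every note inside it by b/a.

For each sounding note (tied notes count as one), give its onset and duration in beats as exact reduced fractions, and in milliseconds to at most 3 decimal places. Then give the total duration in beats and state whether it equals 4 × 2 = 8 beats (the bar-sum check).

1) 0.0ms=0b +461.538ms=1b
2) 461.538ms=1b +461.538ms=1b
3) 923.077ms=2b +692.308ms=3/2b
4) 1615.385ms=7/2b +230.769ms=1/2b
5) 1846.154ms=4b +461.538ms=1b
6) 2307.692ms=5b +461.538ms=1b
7) 2769.231ms=6b +153.846ms=1/3b
8) 2923.077ms=19/3b +153.846ms=1/3b
9) 3076.923ms=20/3b +153.846ms=1/3b
10) 3230.769ms=7b +461.538ms=1b
Σ=8b of 8 (130bpm 2/4) — PASS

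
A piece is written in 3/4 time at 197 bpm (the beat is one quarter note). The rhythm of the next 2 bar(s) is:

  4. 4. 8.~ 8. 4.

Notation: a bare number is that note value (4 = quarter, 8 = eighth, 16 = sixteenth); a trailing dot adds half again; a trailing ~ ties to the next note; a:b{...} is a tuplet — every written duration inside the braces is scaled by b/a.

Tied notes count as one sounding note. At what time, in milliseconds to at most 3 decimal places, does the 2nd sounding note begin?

note 2 onset = 3/2b = 456.853ms

1. 0.0ms @ 0 + 456.853ms (3/2)
2. 456.853ms @ 3/2 + 456.853ms (3/2)
3. 913.706ms @ 3 + 456.853ms (3/2)
4. 1370.558ms @ 9/2 + 456.853ms (3/2)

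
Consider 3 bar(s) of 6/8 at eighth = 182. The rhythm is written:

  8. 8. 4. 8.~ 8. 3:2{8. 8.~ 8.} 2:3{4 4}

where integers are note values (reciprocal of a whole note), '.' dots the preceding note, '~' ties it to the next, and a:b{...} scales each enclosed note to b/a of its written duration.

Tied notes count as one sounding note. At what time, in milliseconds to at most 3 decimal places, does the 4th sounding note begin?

note 4 onset = 6b = 1978.022ms

1. 0.0ms @ 0 + 494.505ms (3/2)
2. 494.505ms @ 3/2 + 494.505ms (3/2)
3. 989.011ms @ 3 + 989.011ms (3)
4. 1978.022ms @ 6 + 989.011ms (3)
5. 2967.033ms @ 9 + 329.67ms (1)
6. 3296.703ms @ 10 + 659.341ms (2)
7. 3956.044ms @ 12 + 989.011ms (3)
8. 4945.055ms @ 15 + 989.011ms (3)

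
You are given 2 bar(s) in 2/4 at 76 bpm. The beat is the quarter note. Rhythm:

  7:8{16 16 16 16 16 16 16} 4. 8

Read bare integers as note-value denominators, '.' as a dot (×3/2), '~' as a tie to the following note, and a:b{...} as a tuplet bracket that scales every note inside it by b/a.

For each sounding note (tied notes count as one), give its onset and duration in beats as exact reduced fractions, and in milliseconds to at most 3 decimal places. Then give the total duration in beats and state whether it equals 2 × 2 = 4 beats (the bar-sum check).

1) 0.0ms=0b +225.564ms=2/7b
2) 225.564ms=2/7b +225.564ms=2/7b
3) 451.128ms=4/7b +225.564ms=2/7b
4) 676.692ms=6/7b +225.564ms=2/7b
5) 902.256ms=8/7b +225.564ms=2/7b
6) 1127.82ms=10/7b +225.564ms=2/7b
7) 1353.383ms=12/7b +225.564ms=2/7b
8) 1578.947ms=2b +1184.211ms=3/2b
9) 2763.158ms=7/2b +394.737ms=1/2b
Σ=4b of 4 (76bpm 2/4) — PASS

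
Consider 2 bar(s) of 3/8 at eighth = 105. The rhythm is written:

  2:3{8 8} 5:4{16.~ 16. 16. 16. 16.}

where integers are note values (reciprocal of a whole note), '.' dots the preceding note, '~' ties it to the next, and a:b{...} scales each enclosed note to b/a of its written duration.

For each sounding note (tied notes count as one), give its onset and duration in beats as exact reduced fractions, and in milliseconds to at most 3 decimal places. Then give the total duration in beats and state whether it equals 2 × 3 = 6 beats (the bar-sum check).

1) 0.0ms=0b +857.143ms=3/2b
2) 857.143ms=3/2b +857.143ms=3/2b
3) 1714.286ms=3b +685.714ms=6/5b
4) 2400.0ms=21/5b +342.857ms=3/5b
5) 2742.857ms=24/5b +342.857ms=3/5b
6) 3085.714ms=27/5b +342.857ms=3/5b
Σ=6b of 6 (105bpm 3/8) — PASS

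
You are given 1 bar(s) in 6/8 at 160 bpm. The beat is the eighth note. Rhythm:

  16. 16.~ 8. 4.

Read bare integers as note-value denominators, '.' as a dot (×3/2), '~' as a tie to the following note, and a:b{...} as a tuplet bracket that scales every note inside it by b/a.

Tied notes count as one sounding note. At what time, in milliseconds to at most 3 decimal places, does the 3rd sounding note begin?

note 3 onset = 3b = 1125.0ms

1. 0.0ms @ 0 + 281.25ms (3/4)
2. 281.25ms @ 3/4 + 843.75ms (9/4)
3. 1125.0ms @ 3 + 1125.0ms (3)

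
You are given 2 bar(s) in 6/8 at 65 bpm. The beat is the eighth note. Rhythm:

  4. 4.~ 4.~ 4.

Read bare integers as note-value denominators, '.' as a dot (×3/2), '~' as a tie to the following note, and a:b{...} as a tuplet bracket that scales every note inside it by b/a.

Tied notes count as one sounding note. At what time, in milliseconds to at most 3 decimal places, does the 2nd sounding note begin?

note 2 onset = 3b = 2769.231ms

1. 0.0ms @ 0 + 2769.231ms (3)
2. 2769.231ms @ 3 + 8307.692ms (9)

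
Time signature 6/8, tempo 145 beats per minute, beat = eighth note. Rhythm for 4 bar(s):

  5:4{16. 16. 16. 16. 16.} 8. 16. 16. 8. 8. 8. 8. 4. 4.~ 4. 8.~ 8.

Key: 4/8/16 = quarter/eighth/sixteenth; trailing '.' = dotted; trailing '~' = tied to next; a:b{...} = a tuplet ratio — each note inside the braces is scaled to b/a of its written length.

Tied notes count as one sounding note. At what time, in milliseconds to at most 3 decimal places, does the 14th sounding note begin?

1. 0.0ms @ 0 + 248.276ms (3/5)
2. 248.276ms @ 3/5 + 248.276ms (3/5)
3. 496.552ms @ 6/5 + 248.276ms (3/5)
4. 744.828ms @ 9/5 + 248.276ms (3/5)
5. 993.103ms @ 12/5 + 248.276ms (3/5)
6. 1241.379ms @ 3 + 620.69ms (3/2)
7. 1862.069ms @ 9/2 + 310.345ms (3/4)
8. 2172.414ms @ 21/4 + 310.345ms (3/4)
9. 2482.759ms @ 6 + 620.69ms (3/2)
10. 3103.448ms @ 15/2 + 620.69ms (3/2)
11. 3724.138ms @ 9 + 620.69ms (3/2)
12. 4344.828ms @ 21/2 + 620.69ms (3/2)
13. 4965.517ms @ 12 + 1241.379ms (3)
14. 6206.897ms @ 15 + 2482.759ms (6)
15. 8689.655ms @ 21 + 1241.379ms (3)

note 14 onset = 15b = 6206.897ms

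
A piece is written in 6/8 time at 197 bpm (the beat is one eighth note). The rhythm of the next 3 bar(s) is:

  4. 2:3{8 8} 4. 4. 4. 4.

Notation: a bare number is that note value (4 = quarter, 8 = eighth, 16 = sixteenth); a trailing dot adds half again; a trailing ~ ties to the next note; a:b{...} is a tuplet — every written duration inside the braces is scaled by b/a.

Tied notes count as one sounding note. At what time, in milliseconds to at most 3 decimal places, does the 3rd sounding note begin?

note 3 onset = 9/2b = 1370.558ms

1. 0.0ms @ 0 + 913.706ms (3)
2. 913.706ms @ 3 + 456.853ms (3/2)
3. 1370.558ms @ 9/2 + 456.853ms (3/2)
4. 1827.411ms @ 6 + 913.706ms (3)
5. 2741.117ms @ 9 + 913.706ms (3)
6. 3654.822ms @ 12 + 913.706ms (3)
7. 4568.528ms @ 15 + 913.706ms (3)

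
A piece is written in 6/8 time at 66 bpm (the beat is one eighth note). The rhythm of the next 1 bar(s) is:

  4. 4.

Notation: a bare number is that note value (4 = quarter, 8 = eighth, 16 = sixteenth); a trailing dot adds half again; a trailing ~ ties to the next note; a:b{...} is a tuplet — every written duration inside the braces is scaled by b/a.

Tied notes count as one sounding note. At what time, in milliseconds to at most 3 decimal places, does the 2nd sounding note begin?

1. 0.0ms @ 0 + 2727.273ms (3)
2. 2727.273ms @ 3 + 2727.273ms (3)

note 2 onset = 3b = 2727.273ms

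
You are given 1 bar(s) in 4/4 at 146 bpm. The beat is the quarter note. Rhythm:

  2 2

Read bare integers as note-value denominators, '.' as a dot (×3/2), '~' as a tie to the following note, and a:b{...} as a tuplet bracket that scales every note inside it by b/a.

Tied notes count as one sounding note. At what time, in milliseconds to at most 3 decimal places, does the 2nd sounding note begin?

note 2 onset = 2b = 821.918ms

1. 0.0ms @ 0 + 821.918ms (2)
2. 821.918ms @ 2 + 821.918ms (2)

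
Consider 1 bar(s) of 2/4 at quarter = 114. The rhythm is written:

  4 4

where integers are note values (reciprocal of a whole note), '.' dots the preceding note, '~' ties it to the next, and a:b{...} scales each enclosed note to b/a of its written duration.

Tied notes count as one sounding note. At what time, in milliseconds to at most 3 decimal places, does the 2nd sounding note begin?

note 2 onset = 1b = 526.316ms

1. 0.0ms @ 0 + 526.316ms (1)
2. 526.316ms @ 1 + 526.316ms (1)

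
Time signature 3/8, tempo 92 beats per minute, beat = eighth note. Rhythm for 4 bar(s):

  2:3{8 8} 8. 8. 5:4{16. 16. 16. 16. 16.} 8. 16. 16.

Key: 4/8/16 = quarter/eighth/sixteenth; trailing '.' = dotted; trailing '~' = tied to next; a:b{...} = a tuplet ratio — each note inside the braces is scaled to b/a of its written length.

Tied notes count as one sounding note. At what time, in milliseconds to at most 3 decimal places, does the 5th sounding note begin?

note 5 onset = 6b = 3913.043ms

1. 0.0ms @ 0 + 978.261ms (3/2)
2. 978.261ms @ 3/2 + 978.261ms (3/2)
3. 1956.522ms @ 3 + 978.261ms (3/2)
4. 2934.783ms @ 9/2 + 978.261ms (3/2)
5. 3913.043ms @ 6 + 391.304ms (3/5)
6. 4304.348ms @ 33/5 + 391.304ms (3/5)
7. 4695.652ms @ 36/5 + 391.304ms (3/5)
8. 5086.957ms @ 39/5 + 391.304ms (3/5)
9. 5478.261ms @ 42/5 + 391.304ms (3/5)
10. 5869.565ms @ 9 + 978.261ms (3/2)
11. 6847.826ms @ 21/2 + 489.13ms (3/4)
12. 7336.957ms @ 45/4 + 489.13ms (3/4)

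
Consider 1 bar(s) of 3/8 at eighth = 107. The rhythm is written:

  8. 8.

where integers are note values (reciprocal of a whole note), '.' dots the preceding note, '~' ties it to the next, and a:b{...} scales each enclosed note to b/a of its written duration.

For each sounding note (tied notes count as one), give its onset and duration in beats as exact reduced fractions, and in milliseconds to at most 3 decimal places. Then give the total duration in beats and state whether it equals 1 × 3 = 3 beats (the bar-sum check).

1) 0.0ms=0b +841.121ms=3/2b
2) 841.121ms=3/2b +841.121ms=3/2b
Σ=3b of 3 (107bpm 3/8) — PASS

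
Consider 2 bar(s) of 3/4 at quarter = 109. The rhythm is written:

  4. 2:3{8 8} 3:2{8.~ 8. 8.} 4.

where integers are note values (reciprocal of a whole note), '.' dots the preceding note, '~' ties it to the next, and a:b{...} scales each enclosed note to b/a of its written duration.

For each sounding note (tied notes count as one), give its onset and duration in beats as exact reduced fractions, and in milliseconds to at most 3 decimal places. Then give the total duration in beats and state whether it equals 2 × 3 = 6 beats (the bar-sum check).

1) 0.0ms=0b +825.688ms=3/2b
2) 825.688ms=3/2b +412.844ms=3/4b
3) 1238.532ms=9/4b +412.844ms=3/4b
4) 1651.376ms=3b +550.459ms=1b
5) 2201.835ms=4b +275.229ms=1/2b
6) 2477.064ms=9/2b +825.688ms=3/2b
Σ=6b of 6 (109bpm 3/4) — PASS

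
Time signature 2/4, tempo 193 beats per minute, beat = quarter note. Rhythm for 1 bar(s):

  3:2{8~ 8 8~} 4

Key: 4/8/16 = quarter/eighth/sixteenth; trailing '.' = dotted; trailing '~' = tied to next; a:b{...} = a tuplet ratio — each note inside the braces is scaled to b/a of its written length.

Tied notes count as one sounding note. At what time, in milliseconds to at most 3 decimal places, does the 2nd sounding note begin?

note 2 onset = 2/3b = 207.254ms

1. 0.0ms @ 0 + 207.254ms (2/3)
2. 207.254ms @ 2/3 + 414.508ms (4/3)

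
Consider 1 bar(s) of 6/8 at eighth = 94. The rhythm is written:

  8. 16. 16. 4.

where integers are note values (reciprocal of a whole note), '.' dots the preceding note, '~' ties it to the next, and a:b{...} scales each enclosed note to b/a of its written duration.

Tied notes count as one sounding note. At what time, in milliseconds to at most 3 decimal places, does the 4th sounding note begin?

1. 0.0ms @ 0 + 957.447ms (3/2)
2. 957.447ms @ 3/2 + 478.723ms (3/4)
3. 1436.17ms @ 9/4 + 478.723ms (3/4)
4. 1914.894ms @ 3 + 1914.894ms (3)

note 4 onset = 3b = 1914.894ms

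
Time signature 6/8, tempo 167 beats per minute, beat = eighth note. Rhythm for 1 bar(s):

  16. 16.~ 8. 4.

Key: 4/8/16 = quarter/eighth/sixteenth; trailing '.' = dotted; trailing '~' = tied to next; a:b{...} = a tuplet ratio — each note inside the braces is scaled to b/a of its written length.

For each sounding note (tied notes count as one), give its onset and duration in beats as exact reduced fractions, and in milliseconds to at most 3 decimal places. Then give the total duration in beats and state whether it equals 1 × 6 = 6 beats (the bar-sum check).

1) 0.0ms=0b +269.461ms=3/4b
2) 269.461ms=3/4b +808.383ms=9/4b
3) 1077.844ms=3b +1077.844ms=3b
Σ=6b of 6 (167bpm 6/8) — PASS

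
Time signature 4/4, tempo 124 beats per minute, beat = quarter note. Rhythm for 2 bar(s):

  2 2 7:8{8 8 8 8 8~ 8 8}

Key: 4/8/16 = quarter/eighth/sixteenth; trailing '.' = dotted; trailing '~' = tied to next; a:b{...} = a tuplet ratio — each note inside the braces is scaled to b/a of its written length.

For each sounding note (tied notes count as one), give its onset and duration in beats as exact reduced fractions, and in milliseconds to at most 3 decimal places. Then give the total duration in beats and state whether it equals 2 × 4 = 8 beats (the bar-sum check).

1) 0.0ms=0b +967.742ms=2b
2) 967.742ms=2b +967.742ms=2b
3) 1935.484ms=4b +276.498ms=4/7b
4) 2211.982ms=32/7b +276.498ms=4/7b
5) 2488.479ms=36/7b +276.498ms=4/7b
6) 2764.977ms=40/7b +276.498ms=4/7b
7) 3041.475ms=44/7b +552.995ms=8/7b
8) 3594.47ms=52/7b +276.498ms=4/7b
Σ=8b of 8 (124bpm 4/4) — PASS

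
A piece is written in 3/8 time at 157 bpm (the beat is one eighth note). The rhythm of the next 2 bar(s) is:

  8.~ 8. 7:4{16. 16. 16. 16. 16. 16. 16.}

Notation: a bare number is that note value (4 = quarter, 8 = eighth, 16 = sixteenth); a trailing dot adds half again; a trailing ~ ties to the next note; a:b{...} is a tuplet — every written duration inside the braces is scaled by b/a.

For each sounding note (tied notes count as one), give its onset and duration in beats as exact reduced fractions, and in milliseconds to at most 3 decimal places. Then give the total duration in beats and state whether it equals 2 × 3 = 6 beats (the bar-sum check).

1) 0.0ms=0b +1146.497ms=3b
2) 1146.497ms=3b +163.785ms=3/7b
3) 1310.282ms=24/7b +163.785ms=3/7b
4) 1474.067ms=27/7b +163.785ms=3/7b
5) 1637.853ms=30/7b +163.785ms=3/7b
6) 1801.638ms=33/7b +163.785ms=3/7b
7) 1965.423ms=36/7b +163.785ms=3/7b
8) 2129.208ms=39/7b +163.785ms=3/7b
Σ=6b of 6 (157bpm 3/8) — PASS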